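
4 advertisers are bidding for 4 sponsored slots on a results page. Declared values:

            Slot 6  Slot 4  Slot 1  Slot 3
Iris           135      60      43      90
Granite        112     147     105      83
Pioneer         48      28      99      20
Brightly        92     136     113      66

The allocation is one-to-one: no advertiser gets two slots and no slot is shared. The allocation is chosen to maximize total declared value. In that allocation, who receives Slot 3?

Granite receives Slot 3.

Optimal: Iris→Slot 6 ($135), Granite→Slot 3 ($83), Pioneer→Slot 1 ($99), Brightly→Slot 4 ($136) — total 135+83+99+136 = $453.
Row-greedy (each advertiser in turn takes its best remaining slot) gives $447, worse by 6.
Next-best assignment: Iris→Slot 6, Granite→Slot 4, Pioneer→Slot 1, Brightly→Slot 3 = $447.
Swapping Pioneer↔Brightly (Pioneer→Slot 4 $28, Brightly→Slot 1 $113) loses 94.
No other one-to-one assignment exceeds $453.
Granite's own top slot is Slot 4 ($147), but forcing Granite→Slot 4 and reassigning the rest optimally gives only $447 — worse by 6.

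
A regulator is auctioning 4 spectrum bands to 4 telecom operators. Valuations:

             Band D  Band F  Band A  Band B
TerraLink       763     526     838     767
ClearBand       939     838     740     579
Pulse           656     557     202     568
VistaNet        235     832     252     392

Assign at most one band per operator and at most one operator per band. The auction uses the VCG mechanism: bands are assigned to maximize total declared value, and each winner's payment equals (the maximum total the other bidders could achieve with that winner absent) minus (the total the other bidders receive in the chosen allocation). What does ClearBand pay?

Efficient allocation: TerraLink→Band A ($838M), ClearBand→Band D ($939M), Pulse→Band B ($568M), VistaNet→Band F ($832M); total welfare W = $3177M.
ClearBand receives Band D at value $939M, so the others get W − 939 = $2238M.
Without ClearBand: best allocation of the remaining 3 bidders over all 4 bands is TerraLink→Band A ($838M), Pulse→Band D ($656M), VistaNet→Band F ($832M), total $2326M.
VCG payment = (others' best without ClearBand) − (others' welfare with ClearBand) = 2326 − 2238 = $88M.

ClearBand pays $88M.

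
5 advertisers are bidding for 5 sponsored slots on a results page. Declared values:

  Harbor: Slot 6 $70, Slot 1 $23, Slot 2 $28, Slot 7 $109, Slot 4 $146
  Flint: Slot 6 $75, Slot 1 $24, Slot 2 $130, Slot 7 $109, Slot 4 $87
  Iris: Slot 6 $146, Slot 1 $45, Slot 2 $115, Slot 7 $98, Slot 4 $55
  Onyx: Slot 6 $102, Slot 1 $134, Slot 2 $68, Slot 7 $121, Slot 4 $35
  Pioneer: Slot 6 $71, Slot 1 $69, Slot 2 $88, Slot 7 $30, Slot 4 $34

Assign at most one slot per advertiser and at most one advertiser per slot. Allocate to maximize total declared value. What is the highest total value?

Max total: $623

Optimal: Harbor→Slot 4 ($146), Flint→Slot 7 ($109), Iris→Slot 6 ($146), Onyx→Slot 1 ($134), Pioneer→Slot 2 ($88) — total 146+109+146+134+88 = $623.
Column-greedy (each slot in turn goes to its best remaining advertiser) gives $553, worse by 70.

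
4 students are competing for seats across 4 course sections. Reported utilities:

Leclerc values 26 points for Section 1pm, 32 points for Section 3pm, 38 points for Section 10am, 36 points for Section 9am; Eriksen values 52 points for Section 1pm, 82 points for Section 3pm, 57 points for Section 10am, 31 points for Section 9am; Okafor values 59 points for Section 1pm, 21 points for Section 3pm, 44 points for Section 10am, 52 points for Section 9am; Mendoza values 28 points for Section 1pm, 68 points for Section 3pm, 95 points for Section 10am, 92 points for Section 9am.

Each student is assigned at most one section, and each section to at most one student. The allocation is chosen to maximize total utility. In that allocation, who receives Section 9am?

This is a one-to-one assignment (maximum-weight bipartite matching).
Optimal: Leclerc→Section 9am (36 points), Eriksen→Section 3pm (82 points), Okafor→Section 1pm (59 points), Mendoza→Section 10am (95 points) — total 36+82+59+95 = 272 points.
Row-greedy (each student in turn takes its best remaining section) gives 271 points, worse by 1.
Next-best assignment: Leclerc→Section 10am, Eriksen→Section 3pm, Okafor→Section 1pm, Mendoza→Section 9am = 271 points.
Leclerc's own top section is Section 10am (38 points), but forcing Leclerc→Section 10am and reassigning the rest optimally gives only 271 points — worse by 1.

Leclerc receives Section 9am.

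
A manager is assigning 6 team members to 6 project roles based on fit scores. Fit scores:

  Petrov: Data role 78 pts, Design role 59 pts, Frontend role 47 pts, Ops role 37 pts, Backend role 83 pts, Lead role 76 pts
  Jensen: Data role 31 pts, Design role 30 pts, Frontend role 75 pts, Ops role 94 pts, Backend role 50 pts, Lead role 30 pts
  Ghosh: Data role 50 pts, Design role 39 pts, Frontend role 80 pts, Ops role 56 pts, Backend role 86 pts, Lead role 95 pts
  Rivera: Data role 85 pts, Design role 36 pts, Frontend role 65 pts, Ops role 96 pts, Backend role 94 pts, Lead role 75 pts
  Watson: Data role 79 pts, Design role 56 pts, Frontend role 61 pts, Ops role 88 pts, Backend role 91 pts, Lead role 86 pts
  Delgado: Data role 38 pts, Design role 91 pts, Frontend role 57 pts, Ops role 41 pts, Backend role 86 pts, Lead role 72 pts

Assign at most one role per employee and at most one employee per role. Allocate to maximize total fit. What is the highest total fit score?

Maximum total: 526 pts

Optimal: Petrov→Data role (78 pts), Jensen→Frontend role (75 pts), Ghosh→Lead role (95 pts), Rivera→Ops role (96 pts), Watson→Backend role (91 pts), Delgado→Design role (91 pts) — total 78+75+95+96+91+91 = 526 pts.
Row-greedy (each employee in turn takes its best remaining role) gives 509 pts, worse by 17.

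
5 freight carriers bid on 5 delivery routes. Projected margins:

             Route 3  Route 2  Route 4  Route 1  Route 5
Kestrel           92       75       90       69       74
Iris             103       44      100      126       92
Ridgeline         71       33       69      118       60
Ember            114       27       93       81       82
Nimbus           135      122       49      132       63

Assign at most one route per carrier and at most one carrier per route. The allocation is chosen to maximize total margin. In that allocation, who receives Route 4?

Optimal: Kestrel→Route 4 ($90k), Iris→Route 5 ($92k), Ridgeline→Route 1 ($118k), Ember→Route 3 ($114k), Nimbus→Route 2 ($122k) — total 90+92+118+114+122 = $536k.
Column-greedy (each route in turn goes to its best remaining carrier) gives $510k, worse by 26.
Kestrel's own top route is Route 3 ($92k), but forcing Kestrel→Route 3 and reassigning the rest optimally gives only $517k — worse by 19.

Kestrel receives Route 4.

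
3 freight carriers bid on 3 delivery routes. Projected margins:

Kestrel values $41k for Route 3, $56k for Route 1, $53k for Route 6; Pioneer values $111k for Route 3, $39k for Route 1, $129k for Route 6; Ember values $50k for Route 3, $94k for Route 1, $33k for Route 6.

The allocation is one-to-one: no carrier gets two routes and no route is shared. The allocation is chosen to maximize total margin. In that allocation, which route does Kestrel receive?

Kestrel receives Route 3.

This is a one-to-one assignment (maximum-weight bipartite matching).
Optimal: Kestrel→Route 3 ($41k), Pioneer→Route 6 ($129k), Ember→Route 1 ($94k) — total 41+129+94 = $264k.
Row-greedy (each carrier in turn takes its best remaining route) gives $235k, worse by 29.
Kestrel's own top route is Route 1 ($56k), but forcing Kestrel→Route 1 and reassigning the rest optimally gives only $235k — worse by 29.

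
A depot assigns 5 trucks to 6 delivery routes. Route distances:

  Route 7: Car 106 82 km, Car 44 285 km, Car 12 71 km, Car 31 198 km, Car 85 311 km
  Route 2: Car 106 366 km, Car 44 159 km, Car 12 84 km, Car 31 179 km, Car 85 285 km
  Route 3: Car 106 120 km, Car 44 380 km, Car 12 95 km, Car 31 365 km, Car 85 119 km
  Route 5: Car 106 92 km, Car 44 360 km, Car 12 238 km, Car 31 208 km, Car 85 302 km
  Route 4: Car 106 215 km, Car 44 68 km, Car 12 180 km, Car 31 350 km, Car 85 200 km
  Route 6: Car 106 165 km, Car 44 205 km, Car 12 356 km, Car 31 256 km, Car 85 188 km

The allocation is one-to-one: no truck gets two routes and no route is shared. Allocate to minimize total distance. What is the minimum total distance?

Optimal: Car 106→Route 5 (92 km), Car 44→Route 4 (68 km), Car 12→Route 7 (71 km), Car 31→Route 2 (179 km), Car 85→Route 3 (119 km) — total 92+68+71+179+119 = 529 km.
Row-greedy (each truck in turn takes its cheapest remaining route) gives 561 km, worse by 32.
Every other assignment is strictly worse.

Minimum total: 529 km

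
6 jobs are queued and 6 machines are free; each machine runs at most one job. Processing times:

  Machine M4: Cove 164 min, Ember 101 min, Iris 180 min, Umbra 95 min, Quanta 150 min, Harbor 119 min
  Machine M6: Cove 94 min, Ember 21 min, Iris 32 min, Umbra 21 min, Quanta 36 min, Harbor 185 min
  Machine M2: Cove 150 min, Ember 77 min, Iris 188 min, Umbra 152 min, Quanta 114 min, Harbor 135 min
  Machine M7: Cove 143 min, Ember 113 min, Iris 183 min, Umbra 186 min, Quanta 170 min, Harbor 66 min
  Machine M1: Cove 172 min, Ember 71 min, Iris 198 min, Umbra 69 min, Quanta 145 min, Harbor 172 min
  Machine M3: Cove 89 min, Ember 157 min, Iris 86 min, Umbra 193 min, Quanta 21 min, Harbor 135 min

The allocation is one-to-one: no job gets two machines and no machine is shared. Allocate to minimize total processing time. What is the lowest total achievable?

Minimum total: 429 min

Treat this as an assignment problem: match each job to one machine.
Optimal: Cove→Machine M4 (164 min), Ember→Machine M2 (77 min), Iris→Machine M6 (32 min), Umbra→Machine M1 (69 min), Quanta→Machine M3 (21 min), Harbor→Machine M7 (66 min) — total 164+77+32+69+21+66 = 429 min.
Column-greedy (each machine in turn goes to its cheapest remaining job) gives 554 min, worse by 125.
No other one-to-one assignment undercuts 429 min.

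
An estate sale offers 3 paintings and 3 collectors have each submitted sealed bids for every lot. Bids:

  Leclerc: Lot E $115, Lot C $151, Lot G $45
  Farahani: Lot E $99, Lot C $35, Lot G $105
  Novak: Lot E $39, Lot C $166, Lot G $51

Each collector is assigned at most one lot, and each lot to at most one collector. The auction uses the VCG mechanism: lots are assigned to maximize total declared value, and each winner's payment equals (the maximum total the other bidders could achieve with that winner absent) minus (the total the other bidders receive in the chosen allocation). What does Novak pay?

Novak pays $36.

Efficient allocation: Leclerc→Lot E ($115), Farahani→Lot G ($105), Novak→Lot C ($166); total welfare W = $386.
Novak receives Lot C at value $166, so the others get W − 166 = $220.
Without Novak: best allocation of the remaining 2 bidders over all 3 lots is Leclerc→Lot C ($151), Farahani→Lot G ($105), total $256.
VCG payment = (others' best without Novak) − (others' welfare with Novak) = 256 − 220 = $36.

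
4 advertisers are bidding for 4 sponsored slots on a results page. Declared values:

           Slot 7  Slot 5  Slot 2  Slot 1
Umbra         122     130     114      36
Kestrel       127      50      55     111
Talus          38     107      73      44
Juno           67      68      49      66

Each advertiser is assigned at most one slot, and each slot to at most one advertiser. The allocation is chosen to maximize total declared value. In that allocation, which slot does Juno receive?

This is a one-to-one assignment (maximum-weight bipartite matching).
Optimal: Umbra→Slot 2 ($114), Kestrel→Slot 7 ($127), Talus→Slot 5 ($107), Juno→Slot 1 ($66) — total 114+127+107+66 = $414.
Max-entry greedy (repeatedly take the single best remaining cell) gives $396, worse by 18.
Swapping Juno↔Talus (Juno→Slot 5 $68, Talus→Slot 1 $44) loses 61.
Juno's own top slot is Slot 5 ($68), but forcing Juno→Slot 5 and reassigning the rest optimally gives only $374 — worse by 40.

Juno receives Slot 1.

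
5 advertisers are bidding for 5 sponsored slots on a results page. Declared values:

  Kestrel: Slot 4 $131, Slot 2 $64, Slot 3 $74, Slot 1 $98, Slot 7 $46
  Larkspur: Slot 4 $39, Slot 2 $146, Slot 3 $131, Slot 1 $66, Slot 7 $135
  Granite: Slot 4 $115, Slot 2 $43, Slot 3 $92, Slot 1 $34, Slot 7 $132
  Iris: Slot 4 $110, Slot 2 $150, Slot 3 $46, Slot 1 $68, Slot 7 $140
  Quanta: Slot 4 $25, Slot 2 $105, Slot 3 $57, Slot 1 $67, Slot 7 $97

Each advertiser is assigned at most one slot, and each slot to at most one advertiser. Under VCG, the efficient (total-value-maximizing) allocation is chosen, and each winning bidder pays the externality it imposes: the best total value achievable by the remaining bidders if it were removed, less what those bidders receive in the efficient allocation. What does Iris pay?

Iris pays $38.

Efficient allocation: Kestrel→Slot 4 ($131), Larkspur→Slot 3 ($131), Granite→Slot 7 ($132), Iris→Slot 2 ($150), Quanta→Slot 1 ($67); total welfare W = $611.
Iris receives Slot 2 at value $150, so the others get W − 150 = $461.
Without Iris: best allocation of the remaining 4 bidders over all 5 slots is Kestrel→Slot 4 ($131), Larkspur→Slot 3 ($131), Granite→Slot 7 ($132), Quanta→Slot 2 ($105), total $499.
VCG payment = (others' best without Iris) − (others' welfare with Iris) = 499 − 461 = $38.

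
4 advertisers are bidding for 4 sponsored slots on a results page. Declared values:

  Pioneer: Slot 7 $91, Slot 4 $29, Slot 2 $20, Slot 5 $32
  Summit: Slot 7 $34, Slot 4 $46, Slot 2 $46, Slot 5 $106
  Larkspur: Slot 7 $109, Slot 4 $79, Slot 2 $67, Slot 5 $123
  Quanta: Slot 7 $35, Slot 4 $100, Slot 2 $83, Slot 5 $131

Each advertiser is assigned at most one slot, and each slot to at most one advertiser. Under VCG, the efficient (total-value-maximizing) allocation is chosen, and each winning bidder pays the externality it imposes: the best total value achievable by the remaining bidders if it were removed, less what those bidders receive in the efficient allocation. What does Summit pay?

Summit pays $56.

Efficient allocation: Pioneer→Slot 7 ($91), Summit→Slot 5 ($106), Larkspur→Slot 2 ($67), Quanta→Slot 4 ($100); total welfare W = $364.
Summit receives Slot 5 at value $106, so the others get W − 106 = $258.
Without Summit: best allocation of the remaining 3 bidders over all 4 slots is Pioneer→Slot 7 ($91), Larkspur→Slot 5 ($123), Quanta→Slot 4 ($100), total $314.
VCG payment = (others' best without Summit) − (others' welfare with Summit) = 314 − 258 = $56.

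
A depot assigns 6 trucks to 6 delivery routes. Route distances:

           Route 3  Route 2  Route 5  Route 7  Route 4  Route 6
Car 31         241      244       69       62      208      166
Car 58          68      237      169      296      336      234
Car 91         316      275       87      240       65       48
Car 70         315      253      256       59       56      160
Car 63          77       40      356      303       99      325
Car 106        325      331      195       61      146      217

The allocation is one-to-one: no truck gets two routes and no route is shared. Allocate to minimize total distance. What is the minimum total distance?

Minimum total: 342 km

Optimal: Car 31→Route 5 (69 km), Car 58→Route 3 (68 km), Car 91→Route 6 (48 km), Car 70→Route 4 (56 km), Car 63→Route 2 (40 km), Car 106→Route 7 (61 km) — total 69+68+48+56+40+61 = 342 km.
Column-greedy (each route in turn goes to its cheapest remaining truck) gives 518 km, worse by 176.
Next-best assignment: Car 31→Route 5, Car 58→Route 3, Car 91→Route 6, Car 70→Route 7, Car 63→Route 2, Car 106→Route 4 = 430 km.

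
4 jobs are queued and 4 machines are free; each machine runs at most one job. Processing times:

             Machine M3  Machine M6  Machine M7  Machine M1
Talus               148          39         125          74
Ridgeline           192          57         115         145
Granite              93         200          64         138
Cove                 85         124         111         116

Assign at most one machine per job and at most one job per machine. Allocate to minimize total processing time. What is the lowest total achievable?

This is a one-to-one assignment (minimum-cost bipartite matching).
Optimal: Talus→Machine M1 (74 min), Ridgeline→Machine M6 (57 min), Granite→Machine M7 (64 min), Cove→Machine M3 (85 min) — total 74+57+64+85 = 280 min.
Min-entry greedy (repeatedly take the single cheapest remaining cell) gives 333 min, worse by 53.
Next-best assignment: Talus→Machine M6, Ridgeline→Machine M1, Granite→Machine M7, Cove→Machine M3 = 333 min.
Swapping Cove↔Ridgeline (Cove→Machine M6 124 min, Ridgeline→Machine M3 192 min) adds 174.
Checked against all permutations: 280 min is optimal.

Min total: 280 min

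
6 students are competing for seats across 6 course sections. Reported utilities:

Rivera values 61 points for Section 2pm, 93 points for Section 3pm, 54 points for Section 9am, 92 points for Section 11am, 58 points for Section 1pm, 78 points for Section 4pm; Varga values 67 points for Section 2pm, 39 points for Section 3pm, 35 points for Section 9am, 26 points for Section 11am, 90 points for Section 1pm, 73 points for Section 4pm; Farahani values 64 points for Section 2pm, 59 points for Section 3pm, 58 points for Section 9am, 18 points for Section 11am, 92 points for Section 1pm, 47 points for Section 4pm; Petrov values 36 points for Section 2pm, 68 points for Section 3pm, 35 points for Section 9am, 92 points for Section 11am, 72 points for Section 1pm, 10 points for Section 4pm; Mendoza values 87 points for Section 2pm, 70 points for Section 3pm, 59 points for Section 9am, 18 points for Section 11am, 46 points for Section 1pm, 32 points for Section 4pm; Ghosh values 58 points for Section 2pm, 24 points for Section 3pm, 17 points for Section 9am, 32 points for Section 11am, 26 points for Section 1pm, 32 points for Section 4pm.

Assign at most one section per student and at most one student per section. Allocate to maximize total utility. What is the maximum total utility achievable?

Maximum total: 467 points

Optimal: Rivera→Section 3pm (93 points), Varga→Section 4pm (73 points), Farahani→Section 1pm (92 points), Petrov→Section 11am (92 points), Mendoza→Section 9am (59 points), Ghosh→Section 2pm (58 points) — total 93+73+92+92+59+58 = 467 points.
Next-best assignment: Rivera→Section 3pm, Varga→Section 4pm, Farahani→Section 1pm, Petrov→Section 11am, Mendoza→Section 2pm, Ghosh→Section 9am = 454 points.
Swapping Farahani↔Mendoza (Farahani→Section 9am 58 points, Mendoza→Section 1pm 46 points) loses 47.
Checked against all permutations: 467 points is optimal.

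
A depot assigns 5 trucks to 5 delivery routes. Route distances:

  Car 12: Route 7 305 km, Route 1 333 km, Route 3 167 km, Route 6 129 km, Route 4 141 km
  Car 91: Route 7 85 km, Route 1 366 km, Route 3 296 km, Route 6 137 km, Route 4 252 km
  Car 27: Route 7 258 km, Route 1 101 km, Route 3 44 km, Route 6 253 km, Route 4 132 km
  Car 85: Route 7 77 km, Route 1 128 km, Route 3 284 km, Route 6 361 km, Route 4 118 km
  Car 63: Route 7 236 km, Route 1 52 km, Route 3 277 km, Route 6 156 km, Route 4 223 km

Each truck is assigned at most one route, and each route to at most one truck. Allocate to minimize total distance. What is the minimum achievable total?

Min total: 428 km

This is a one-to-one assignment (minimum-cost bipartite matching).
Optimal: Car 12→Route 6 (129 km), Car 91→Route 7 (85 km), Car 27→Route 3 (44 km), Car 85→Route 4 (118 km), Car 63→Route 1 (52 km) — total 129+85+44+118+52 = 428 km.
Min-entry greedy (repeatedly take the single cheapest remaining cell) gives 554 km, worse by 126.
Next-best assignment: Car 12→Route 4, Car 91→Route 6, Car 27→Route 3, Car 85→Route 7, Car 63→Route 1 = 451 km.
Swapping Car 63↔Car 12 (Car 63→Route 6 156 km, Car 12→Route 1 333 km) adds 308.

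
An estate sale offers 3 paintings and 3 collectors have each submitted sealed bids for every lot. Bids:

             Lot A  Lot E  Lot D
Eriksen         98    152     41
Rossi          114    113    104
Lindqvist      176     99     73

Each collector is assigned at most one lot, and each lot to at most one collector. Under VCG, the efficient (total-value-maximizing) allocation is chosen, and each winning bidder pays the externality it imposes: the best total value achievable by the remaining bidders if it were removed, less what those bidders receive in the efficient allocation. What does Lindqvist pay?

Lindqvist pays $10.

Efficient allocation: Eriksen→Lot E ($152), Rossi→Lot D ($104), Lindqvist→Lot A ($176); total welfare W = $432.
Lindqvist receives Lot A at value $176, so the others get W − 176 = $256.
Without Lindqvist: best allocation of the remaining 2 bidders over all 3 lots is Eriksen→Lot E ($152), Rossi→Lot A ($114), total $266.
VCG payment = (others' best without Lindqvist) − (others' welfare with Lindqvist) = 266 − 256 = $10.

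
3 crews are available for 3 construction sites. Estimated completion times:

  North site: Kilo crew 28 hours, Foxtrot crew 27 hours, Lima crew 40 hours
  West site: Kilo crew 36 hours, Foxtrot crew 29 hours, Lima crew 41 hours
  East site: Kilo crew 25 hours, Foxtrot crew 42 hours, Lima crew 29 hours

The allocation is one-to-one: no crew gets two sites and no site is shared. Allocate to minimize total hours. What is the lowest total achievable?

Treat this as an assignment problem: match each crew to one site.
Optimal: Kilo crew→North site (28 hours), Foxtrot crew→West site (29 hours), Lima crew→East site (29 hours) — total 28+29+29 = 86 hours.
Column-greedy (each site in turn goes to its cheapest remaining crew) gives 92 hours, worse by 6.
Every other assignment is strictly worse.

Minimum total: 86 hours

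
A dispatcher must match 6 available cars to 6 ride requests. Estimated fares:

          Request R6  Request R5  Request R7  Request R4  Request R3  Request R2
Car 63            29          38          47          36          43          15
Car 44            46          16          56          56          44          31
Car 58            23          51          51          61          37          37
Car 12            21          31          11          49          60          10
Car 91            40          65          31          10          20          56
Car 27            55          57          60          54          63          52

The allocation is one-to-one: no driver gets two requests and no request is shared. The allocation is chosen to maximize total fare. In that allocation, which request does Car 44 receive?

Car 44 receives Request R6.

Treat this as an assignment problem: match each driver to one request.
Optimal: Car 63→Request R7 ($47), Car 44→Request R6 ($46), Car 58→Request R4 ($61), Car 12→Request R3 ($60), Car 91→Request R5 ($65), Car 27→Request R2 ($52) — total 47+46+61+60+65+52 = $331.
Column-greedy (each request in turn goes to its best remaining driver) gives $312, worse by 19.
Every other assignment is strictly worse.
Car 44's own top request is Request R7 ($56), but forcing Car 44→Request R7 and reassigning the rest optimally gives only $326 — worse by 5.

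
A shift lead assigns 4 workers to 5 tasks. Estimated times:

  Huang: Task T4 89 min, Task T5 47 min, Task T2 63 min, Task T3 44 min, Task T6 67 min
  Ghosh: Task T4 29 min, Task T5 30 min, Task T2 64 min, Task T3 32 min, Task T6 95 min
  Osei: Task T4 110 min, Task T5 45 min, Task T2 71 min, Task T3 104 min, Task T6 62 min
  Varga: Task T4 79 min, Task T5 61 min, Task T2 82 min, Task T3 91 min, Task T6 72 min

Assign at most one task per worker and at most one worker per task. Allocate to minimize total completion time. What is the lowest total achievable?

Min total: 190 min

Optimal: Huang→Task T3 (44 min), Ghosh→Task T4 (29 min), Osei→Task T5 (45 min), Varga→Task T6 (72 min) — total 44+29+45+72 = 190 min.
Column-greedy (each task in turn goes to its cheapest remaining worker) gives 228 min, worse by 38.
Next-best assignment: Huang→Task T3, Ghosh→Task T4, Osei→Task T6, Varga→Task T5 = 196 min.
No other one-to-one assignment undercuts 190 min.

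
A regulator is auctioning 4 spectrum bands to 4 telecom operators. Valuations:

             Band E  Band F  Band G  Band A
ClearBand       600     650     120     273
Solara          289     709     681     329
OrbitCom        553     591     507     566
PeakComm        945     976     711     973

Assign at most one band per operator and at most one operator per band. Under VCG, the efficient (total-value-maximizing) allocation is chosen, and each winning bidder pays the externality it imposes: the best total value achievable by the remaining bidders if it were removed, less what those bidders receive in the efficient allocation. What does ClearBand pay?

Efficient allocation: ClearBand→Band F ($650M), Solara→Band G ($681M), OrbitCom→Band E ($553M), PeakComm→Band A ($973M); total welfare W = $2857M.
ClearBand receives Band F at value $650M, so the others get W − 650 = $2207M.
Without ClearBand: best allocation of the remaining 3 bidders over all 4 bands is Solara→Band G ($681M), OrbitCom→Band F ($591M), PeakComm→Band A ($973M), total $2245M.
VCG payment = (others' best without ClearBand) − (others' welfare with ClearBand) = 2245 − 2207 = $38M.

ClearBand pays $38M.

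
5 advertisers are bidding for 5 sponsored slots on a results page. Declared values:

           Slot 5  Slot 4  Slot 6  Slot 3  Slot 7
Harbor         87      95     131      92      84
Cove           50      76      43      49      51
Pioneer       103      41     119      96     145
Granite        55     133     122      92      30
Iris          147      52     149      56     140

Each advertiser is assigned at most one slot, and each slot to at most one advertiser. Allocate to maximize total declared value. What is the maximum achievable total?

Max total: $605

Treat this as an assignment problem: match each advertiser to one slot.
Optimal: Harbor→Slot 6 ($131), Cove→Slot 3 ($49), Pioneer→Slot 7 ($145), Granite→Slot 4 ($133), Iris→Slot 5 ($147) — total 131+49+145+133+147 = $605.
Max-entry greedy (repeatedly take the single best remaining cell) gives $569, worse by 36.
Next-best assignment: Harbor→Slot 6, Cove→Slot 4, Pioneer→Slot 7, Granite→Slot 3, Iris→Slot 5 = $591.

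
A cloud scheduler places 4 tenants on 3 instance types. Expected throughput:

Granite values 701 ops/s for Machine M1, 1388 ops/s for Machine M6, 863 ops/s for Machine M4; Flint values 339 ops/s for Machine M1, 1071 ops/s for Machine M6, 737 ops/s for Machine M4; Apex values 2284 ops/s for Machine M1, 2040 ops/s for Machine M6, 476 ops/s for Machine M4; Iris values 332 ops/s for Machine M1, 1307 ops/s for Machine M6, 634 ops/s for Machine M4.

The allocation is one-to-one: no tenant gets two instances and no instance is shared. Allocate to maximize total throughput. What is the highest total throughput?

Optimal: Apex→Machine M1 (2284 ops/s), Iris→Machine M6 (1307 ops/s), Granite→Machine M4 (863 ops/s) — total 2284+1307+863 = 4454 ops/s.
Next-best assignment: Apex→Machine M1, Granite→Machine M6, Flint→Machine M4 = 4409 ops/s.
Checked against all permutations: 4454 ops/s is optimal.

Maximum total: 4454 ops/s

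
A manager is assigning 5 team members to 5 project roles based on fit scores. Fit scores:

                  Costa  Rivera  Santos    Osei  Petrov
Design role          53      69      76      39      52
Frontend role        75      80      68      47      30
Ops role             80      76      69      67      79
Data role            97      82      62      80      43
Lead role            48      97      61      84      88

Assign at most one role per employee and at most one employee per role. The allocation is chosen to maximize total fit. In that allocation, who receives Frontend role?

Rivera receives Frontend role.

This is a one-to-one assignment (maximum-weight bipartite matching).
Optimal: Costa→Data role (97 pts), Rivera→Frontend role (80 pts), Santos→Design role (76 pts), Osei→Lead role (84 pts), Petrov→Ops role (79 pts) — total 97+80+76+84+79 = 416 pts.
Column-greedy (each role in turn goes to its best remaining employee) gives 404 pts, worse by 12.
Next-best assignment: Costa→Data role, Rivera→Frontend role, Santos→Design role, Osei→Ops role, Petrov→Lead role = 408 pts.
Rivera's own top role is Lead role (97 pts), but forcing Rivera→Lead role and reassigning the rest optimally gives only 407 pts — worse by 9.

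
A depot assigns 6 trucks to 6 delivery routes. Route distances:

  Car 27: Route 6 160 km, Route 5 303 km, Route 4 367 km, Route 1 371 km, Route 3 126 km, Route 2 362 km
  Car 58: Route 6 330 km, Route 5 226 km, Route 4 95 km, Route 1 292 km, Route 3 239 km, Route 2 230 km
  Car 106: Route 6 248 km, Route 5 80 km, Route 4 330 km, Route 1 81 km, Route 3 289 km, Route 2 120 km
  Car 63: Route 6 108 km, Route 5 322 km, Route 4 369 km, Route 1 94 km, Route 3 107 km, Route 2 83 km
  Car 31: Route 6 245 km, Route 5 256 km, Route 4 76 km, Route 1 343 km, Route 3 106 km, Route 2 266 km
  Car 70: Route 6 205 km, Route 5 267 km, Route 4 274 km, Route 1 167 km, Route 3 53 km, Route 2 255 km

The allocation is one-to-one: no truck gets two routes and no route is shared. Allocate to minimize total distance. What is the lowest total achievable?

Min total: 679 km

This is a one-to-one assignment (minimum-cost bipartite matching).
Optimal: Car 27→Route 6 (160 km), Car 58→Route 5 (226 km), Car 106→Route 1 (81 km), Car 63→Route 2 (83 km), Car 31→Route 4 (76 km), Car 70→Route 3 (53 km) — total 160+226+81+83+76+53 = 679 km.
Row-greedy (each truck in turn takes its cheapest remaining route) gives 796 km, worse by 117.
Next-best assignment: Car 27→Route 6, Car 58→Route 4, Car 106→Route 5, Car 63→Route 2, Car 31→Route 3, Car 70→Route 1 = 691 km.
Checked against all permutations: 679 km is optimal.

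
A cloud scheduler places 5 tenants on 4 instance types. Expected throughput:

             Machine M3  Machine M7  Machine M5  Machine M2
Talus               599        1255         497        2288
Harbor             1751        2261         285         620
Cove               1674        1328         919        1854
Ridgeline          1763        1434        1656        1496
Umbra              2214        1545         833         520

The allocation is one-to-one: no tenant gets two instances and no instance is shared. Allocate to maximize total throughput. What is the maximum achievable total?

Optimal: Umbra→Machine M3 (2214 ops/s), Harbor→Machine M7 (2261 ops/s), Ridgeline→Machine M5 (1656 ops/s), Talus→Machine M2 (2288 ops/s) — total 2214+2261+1656+2288 = 8419 ops/s.
Row-greedy (each tenant in turn takes its best remaining instance) gives 7879 ops/s, worse by 540.
Next-best assignment: Umbra→Machine M3, Harbor→Machine M7, Ridgeline→Machine M5, Cove→Machine M2 = 7985 ops/s.
Swapping Ridgeline↔Talus (Ridgeline→Machine M2 1496 ops/s, Talus→Machine M5 497 ops/s) loses 1951.
No other one-to-one assignment exceeds 8419 ops/s.

Maximum total: 8419 ops/s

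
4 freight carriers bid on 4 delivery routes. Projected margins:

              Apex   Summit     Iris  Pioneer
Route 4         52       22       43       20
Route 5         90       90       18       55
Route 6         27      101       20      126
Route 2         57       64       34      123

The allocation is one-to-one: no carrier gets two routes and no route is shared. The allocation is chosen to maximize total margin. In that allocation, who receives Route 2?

Pioneer receives Route 2.

Optimal: Apex→Route 5 ($90k), Summit→Route 6 ($101k), Iris→Route 4 ($43k), Pioneer→Route 2 ($123k) — total 90+101+43+123 = $357k.
Column-greedy (each route in turn goes to its best remaining carrier) gives $302k, worse by 55.
Next-best assignment: Apex→Route 5, Summit→Route 2, Iris→Route 4, Pioneer→Route 6 = $323k.
Checked against all permutations: $357k is optimal.
Pioneer's own top route is Route 6 ($126k), but forcing Pioneer→Route 6 and reassigning the rest optimally gives only $323k — worse by 34.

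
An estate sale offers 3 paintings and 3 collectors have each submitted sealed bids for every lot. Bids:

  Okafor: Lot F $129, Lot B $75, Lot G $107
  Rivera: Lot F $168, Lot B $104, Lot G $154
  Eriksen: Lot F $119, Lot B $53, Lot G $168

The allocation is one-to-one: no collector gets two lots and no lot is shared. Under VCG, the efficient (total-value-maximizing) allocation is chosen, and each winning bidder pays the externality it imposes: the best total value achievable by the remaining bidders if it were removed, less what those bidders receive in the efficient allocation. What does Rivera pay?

Efficient allocation: Okafor→Lot B ($75), Rivera→Lot F ($168), Eriksen→Lot G ($168); total welfare W = $411.
Rivera receives Lot F at value $168, so the others get W − 168 = $243.
Without Rivera: best allocation of the remaining 2 bidders over all 3 lots is Okafor→Lot F ($129), Eriksen→Lot G ($168), total $297.
VCG payment = (others' best without Rivera) − (others' welfare with Rivera) = 297 − 243 = $54.

Rivera pays $54.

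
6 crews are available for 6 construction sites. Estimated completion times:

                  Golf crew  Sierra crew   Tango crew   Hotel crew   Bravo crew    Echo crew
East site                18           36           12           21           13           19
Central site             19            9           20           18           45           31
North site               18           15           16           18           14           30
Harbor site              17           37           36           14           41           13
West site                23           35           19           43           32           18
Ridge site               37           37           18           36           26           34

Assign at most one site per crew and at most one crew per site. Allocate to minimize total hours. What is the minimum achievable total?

Optimal: Golf crew→North site (18 hours), Sierra crew→Central site (9 hours), Tango crew→Ridge site (18 hours), Hotel crew→Harbor site (14 hours), Bravo crew→East site (13 hours), Echo crew→West site (18 hours) — total 18+9+18+14+13+18 = 90 hours.
Next-best assignment: Golf crew→East site, Sierra crew→Central site, Tango crew→Ridge site, Hotel crew→Harbor site, Bravo crew→North site, Echo crew→West site = 91 hours.

Min total: 90 hours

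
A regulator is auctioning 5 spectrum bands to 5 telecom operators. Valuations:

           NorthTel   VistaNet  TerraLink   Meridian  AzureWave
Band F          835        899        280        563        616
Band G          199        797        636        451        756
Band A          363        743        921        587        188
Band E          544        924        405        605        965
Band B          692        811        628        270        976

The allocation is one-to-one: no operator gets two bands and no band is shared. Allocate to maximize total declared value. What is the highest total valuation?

This is the linear assignment problem.
Optimal: NorthTel→Band F ($835M), VistaNet→Band G ($797M), TerraLink→Band A ($921M), Meridian→Band E ($605M), AzureWave→Band B ($976M) — total 835+797+921+605+976 = $4134M.
Swapping NorthTel↔AzureWave (NorthTel→Band B $692M, AzureWave→Band F $616M) loses 503.
Every other assignment is strictly worse.

Maximum total: $4134M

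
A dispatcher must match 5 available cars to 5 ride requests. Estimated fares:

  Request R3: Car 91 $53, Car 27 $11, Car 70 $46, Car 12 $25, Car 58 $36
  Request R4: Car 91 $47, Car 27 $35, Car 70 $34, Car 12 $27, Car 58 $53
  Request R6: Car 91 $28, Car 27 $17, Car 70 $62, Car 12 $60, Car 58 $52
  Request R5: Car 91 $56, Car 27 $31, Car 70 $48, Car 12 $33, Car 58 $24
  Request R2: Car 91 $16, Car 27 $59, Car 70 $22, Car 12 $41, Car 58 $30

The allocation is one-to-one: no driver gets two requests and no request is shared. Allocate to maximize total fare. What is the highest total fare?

Optimal: Car 91→Request R5 ($56), Car 27→Request R2 ($59), Car 70→Request R3 ($46), Car 12→Request R6 ($60), Car 58→Request R4 ($53) — total 56+59+46+60+53 = $274.
Max-entry greedy (repeatedly take the single best remaining cell) gives $255, worse by 19.
Next-best assignment: Car 91→Request R3, Car 27→Request R2, Car 70→Request R5, Car 12→Request R6, Car 58→Request R4 = $273.

Max total: $274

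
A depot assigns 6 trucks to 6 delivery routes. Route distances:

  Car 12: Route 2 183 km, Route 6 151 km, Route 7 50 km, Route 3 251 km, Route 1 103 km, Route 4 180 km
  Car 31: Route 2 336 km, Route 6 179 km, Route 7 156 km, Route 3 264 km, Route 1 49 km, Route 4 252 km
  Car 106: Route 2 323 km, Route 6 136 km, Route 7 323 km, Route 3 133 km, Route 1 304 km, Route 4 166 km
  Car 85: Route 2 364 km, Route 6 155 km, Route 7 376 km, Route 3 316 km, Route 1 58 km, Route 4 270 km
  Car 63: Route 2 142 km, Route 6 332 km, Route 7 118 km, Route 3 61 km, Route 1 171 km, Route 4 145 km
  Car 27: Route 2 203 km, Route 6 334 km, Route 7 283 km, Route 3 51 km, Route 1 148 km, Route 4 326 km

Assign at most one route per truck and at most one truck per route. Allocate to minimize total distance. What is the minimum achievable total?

Min total: 613 km

Optimal: Car 12→Route 7 (50 km), Car 31→Route 1 (49 km), Car 106→Route 4 (166 km), Car 85→Route 6 (155 km), Car 63→Route 2 (142 km), Car 27→Route 3 (51 km) — total 50+49+166+155+142+51 = 613 km.
Next-best assignment: Car 12→Route 7, Car 31→Route 6, Car 106→Route 4, Car 85→Route 1, Car 63→Route 2, Car 27→Route 3 = 646 km.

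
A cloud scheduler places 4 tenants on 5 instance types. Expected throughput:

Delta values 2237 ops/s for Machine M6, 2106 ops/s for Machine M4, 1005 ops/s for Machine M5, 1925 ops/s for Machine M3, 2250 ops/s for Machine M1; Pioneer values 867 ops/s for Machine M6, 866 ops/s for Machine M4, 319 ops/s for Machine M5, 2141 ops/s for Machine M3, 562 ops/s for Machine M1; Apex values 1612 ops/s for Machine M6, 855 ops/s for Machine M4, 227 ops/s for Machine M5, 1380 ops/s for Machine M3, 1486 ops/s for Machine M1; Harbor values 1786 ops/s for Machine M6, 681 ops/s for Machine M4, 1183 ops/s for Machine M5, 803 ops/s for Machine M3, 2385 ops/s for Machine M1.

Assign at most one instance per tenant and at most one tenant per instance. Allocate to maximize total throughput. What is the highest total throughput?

Maximum total: 8244 ops/s

Optimal: Delta→Machine M4 (2106 ops/s), Pioneer→Machine M3 (2141 ops/s), Apex→Machine M6 (1612 ops/s), Harbor→Machine M1 (2385 ops/s) — total 2106+2141+1612+2385 = 8244 ops/s.
Column-greedy (each instance in turn goes to its best remaining tenant) gives 5666 ops/s, worse by 2578.
Swapping Delta↔Harbor (Delta→Machine M1 2250 ops/s, Harbor→Machine M4 681 ops/s) loses 1560.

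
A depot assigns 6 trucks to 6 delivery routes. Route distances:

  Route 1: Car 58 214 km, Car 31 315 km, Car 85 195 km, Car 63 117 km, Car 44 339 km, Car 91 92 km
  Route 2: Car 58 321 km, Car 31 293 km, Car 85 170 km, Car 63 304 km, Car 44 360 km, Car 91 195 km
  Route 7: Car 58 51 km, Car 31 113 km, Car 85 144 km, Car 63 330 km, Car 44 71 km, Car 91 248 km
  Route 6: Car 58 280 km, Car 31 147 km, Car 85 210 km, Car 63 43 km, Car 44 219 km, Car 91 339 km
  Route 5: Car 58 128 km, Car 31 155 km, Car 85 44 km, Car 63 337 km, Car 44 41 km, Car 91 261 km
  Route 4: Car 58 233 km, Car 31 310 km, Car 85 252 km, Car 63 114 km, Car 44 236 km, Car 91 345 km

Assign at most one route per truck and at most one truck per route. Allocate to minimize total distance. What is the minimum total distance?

Min total: 615 km

This is the linear assignment problem.
Optimal: Car 58→Route 7 (51 km), Car 31→Route 6 (147 km), Car 85→Route 2 (170 km), Car 63→Route 4 (114 km), Car 44→Route 5 (41 km), Car 91→Route 1 (92 km) — total 51+147+170+114+41+92 = 615 km.
Next-best assignment: Car 58→Route 4, Car 31→Route 7, Car 85→Route 2, Car 63→Route 6, Car 44→Route 5, Car 91→Route 1 = 692 km.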